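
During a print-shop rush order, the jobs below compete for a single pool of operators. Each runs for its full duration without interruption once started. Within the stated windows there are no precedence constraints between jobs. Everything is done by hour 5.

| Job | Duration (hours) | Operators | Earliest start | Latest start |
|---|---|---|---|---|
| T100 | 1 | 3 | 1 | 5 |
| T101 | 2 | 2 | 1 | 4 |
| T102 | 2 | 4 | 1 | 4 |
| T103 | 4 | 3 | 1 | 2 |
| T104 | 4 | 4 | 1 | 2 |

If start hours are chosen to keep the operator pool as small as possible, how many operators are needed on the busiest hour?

Early-start (T100@1, T101@1, T102@1, T103@1, T104@1) gives peak 16: h1:16  h2:13  h3:7  h4:7  h5:0.
Shift T102→3, T104→2.
Schedule T100@1, T101@1, T102@3, T103@1, T104@2: h1:8  h2:9  h3:11  h4:11  h5:4 — peak 11.

11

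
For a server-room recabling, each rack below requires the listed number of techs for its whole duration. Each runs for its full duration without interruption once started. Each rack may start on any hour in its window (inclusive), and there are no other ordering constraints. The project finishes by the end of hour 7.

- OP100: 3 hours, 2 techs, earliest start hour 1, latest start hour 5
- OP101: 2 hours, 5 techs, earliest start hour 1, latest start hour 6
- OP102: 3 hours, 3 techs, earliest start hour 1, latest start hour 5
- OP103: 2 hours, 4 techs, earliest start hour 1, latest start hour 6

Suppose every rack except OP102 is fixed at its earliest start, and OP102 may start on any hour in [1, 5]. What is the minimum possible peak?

11

OP102@1: h1:14  h2:14  h3:5  h4:0  h5:0  h6:0  h7:0 → peak 14
OP102@2: h1:11  h2:14  h3:5  h4:3  h5:0  h6:0  h7:0 → peak 14
OP102@3: h1:11  h2:11  h3:5  h4:3  h5:3  h6:0  h7:0 → peak 11
OP102@4: h1:11  h2:11  h3:2  h4:3  h5:3  h6:3  h7:0 → peak 11
OP102@5: h1:11  h2:11  h3:2  h4:0  h5:3  h6:3  h7:3 → peak 11
Best is OP102@3, peak 11.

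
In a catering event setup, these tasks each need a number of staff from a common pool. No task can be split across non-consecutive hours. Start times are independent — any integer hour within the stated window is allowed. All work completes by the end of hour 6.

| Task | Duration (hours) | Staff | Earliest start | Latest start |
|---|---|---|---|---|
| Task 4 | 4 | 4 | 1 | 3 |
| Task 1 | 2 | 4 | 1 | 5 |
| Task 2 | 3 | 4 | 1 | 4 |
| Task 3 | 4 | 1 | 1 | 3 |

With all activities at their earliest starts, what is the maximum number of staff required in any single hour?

Early-start schedule: Task 4@1, Task 1@1, Task 2@1, Task 3@1.
Load per hour: hour 1: 13, hour 2: 13, hour 3: 9, hour 4: 5, hour 5: 0, hour 6: 0.
Peak is 13.

13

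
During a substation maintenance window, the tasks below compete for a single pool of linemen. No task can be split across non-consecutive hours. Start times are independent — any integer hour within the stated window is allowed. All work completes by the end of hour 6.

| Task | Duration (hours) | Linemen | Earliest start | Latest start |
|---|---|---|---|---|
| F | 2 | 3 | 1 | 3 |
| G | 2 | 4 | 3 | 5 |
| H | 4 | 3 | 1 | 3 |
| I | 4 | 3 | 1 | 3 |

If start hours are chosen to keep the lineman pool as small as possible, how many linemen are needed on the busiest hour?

7

Early-start (F@1, G@3, H@1, I@1) gives peak 10: h1:9  h2:9  h3:10  h4:10  h5:0  h6:0.
Shift G→5, I→3.
Schedule F@1, G@5, H@1, I@3: h1:6  h2:6  h3:6  h4:6  h5:7  h6:7 — peak 7.
Total lineman-hours = 38 over 6 hours ⇒ peak ≥ ⌈38/6⌉ = 7, so 7 is optimal.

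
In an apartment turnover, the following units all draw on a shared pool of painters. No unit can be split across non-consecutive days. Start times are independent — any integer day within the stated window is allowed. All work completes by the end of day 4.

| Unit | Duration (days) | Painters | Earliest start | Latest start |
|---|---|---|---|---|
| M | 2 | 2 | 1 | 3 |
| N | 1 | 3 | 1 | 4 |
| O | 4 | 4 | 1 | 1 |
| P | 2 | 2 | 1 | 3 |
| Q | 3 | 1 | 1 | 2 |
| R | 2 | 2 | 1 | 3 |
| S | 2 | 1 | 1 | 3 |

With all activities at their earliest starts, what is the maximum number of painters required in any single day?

15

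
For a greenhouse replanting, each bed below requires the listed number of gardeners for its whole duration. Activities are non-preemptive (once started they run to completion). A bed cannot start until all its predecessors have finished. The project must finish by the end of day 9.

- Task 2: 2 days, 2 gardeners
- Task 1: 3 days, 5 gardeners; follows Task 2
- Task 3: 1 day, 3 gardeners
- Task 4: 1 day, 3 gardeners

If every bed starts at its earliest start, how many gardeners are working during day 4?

5

At early start, day 4 has: Task 1.
Demand: 5 = 5.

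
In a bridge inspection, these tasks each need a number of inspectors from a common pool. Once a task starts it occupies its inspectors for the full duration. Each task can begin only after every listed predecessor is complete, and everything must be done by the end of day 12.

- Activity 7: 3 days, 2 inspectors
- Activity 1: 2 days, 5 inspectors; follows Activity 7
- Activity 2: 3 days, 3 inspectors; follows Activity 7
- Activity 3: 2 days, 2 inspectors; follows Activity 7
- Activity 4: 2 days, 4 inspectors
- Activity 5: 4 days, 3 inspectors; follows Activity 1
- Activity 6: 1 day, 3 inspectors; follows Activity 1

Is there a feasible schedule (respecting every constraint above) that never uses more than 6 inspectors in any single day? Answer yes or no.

yes

Schedule Activity 7@1, Activity 1@4, Activity 2@6, Activity 3@6, Activity 4@1, Activity 5@8, Activity 6@9: d1:6  d2:6  d3:2  d4:5  d5:5  d6:5  d7:5  d8:6  d9:6  d10:3  d11:3  d12:0 — peak 6 ≤ 6.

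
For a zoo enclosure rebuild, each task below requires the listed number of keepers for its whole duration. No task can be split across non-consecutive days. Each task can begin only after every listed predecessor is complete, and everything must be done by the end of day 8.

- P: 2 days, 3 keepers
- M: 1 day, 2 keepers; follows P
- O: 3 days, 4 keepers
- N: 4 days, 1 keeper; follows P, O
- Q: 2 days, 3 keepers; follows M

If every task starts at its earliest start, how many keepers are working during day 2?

7

At early start, day 2 has: P, O.
Demand: 3 + 4 = 7.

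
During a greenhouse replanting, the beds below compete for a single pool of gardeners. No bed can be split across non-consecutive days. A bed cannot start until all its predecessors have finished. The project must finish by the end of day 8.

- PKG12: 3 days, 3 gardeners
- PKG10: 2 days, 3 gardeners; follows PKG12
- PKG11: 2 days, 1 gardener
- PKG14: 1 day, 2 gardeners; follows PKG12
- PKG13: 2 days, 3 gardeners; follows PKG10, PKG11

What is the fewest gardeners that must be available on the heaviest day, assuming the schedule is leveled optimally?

4

Early-start (PKG12@1, PKG10@4, PKG11@1, PKG14@4, PKG13@6) gives peak 5: d1:4  d2:4  d3:3  d4:5  d5:3  d6:3  d7:3  d8:0.
Shift PKG14→6, PKG13→7.
Schedule PKG12@1, PKG10@4, PKG11@1, PKG14@6, PKG13@7: d1:4  d2:4  d3:3  d4:3  d5:3  d6:2  d7:3  d8:3 — peak 4.
Total gardener-days = 25 over 8 days ⇒ peak ≥ ⌈25/8⌉ = 4, so 4 is optimal.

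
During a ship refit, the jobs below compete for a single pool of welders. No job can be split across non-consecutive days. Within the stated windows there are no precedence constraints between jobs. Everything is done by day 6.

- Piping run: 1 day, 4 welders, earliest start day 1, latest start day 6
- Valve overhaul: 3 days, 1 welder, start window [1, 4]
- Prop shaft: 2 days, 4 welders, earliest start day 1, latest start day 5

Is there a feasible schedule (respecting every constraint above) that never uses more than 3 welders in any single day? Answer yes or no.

no

The minimum achievable peak is 4; 3 < 4, so no feasible schedule stays within the cap.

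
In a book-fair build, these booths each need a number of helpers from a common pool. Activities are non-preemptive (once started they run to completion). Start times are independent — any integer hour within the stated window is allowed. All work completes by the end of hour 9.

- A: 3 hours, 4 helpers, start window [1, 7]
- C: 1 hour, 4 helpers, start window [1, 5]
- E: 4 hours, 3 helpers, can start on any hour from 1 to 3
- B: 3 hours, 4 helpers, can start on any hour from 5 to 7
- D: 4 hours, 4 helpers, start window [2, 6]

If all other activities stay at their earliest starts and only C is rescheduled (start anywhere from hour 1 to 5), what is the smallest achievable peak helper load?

11

C@1: h1:11  h2:11  h3:11  h4:7  h5:8  h6:4  h7:4  h8:0  h9:0 → peak 11
C@2: h1:7  h2:15  h3:11  h4:7  h5:8  h6:4  h7:4  h8:0  h9:0 → peak 15
C@3: h1:7  h2:11  h3:15  h4:7  h5:8  h6:4  h7:4  h8:0  h9:0 → peak 15
C@4: h1:7  h2:11  h3:11  h4:11  h5:8  h6:4  h7:4  h8:0  h9:0 → peak 11
C@5: h1:7  h2:11  h3:11  h4:7  h5:12  h6:4  h7:4  h8:0  h9:0 → peak 12
Best is C@1, peak 11.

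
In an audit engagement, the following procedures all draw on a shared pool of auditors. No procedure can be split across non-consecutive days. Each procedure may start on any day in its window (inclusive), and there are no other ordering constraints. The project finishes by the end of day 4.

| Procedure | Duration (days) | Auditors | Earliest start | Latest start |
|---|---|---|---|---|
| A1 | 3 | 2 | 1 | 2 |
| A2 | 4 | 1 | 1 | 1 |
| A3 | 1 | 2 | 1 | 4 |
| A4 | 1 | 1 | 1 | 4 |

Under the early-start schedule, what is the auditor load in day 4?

At early start, day 4 has: A2.
Demand: 1 = 1.

1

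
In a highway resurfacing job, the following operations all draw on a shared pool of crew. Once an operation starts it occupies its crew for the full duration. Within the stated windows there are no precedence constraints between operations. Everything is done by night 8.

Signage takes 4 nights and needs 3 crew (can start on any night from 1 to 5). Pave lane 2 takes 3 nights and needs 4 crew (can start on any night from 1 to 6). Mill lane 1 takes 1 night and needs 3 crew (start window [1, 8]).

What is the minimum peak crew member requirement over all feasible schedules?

Early-start (Signage@1, Pave lane 2@1, Mill lane 1@1) gives peak 10: n1:10  n2:7  n3:7  n4:3  n5:0  n6:0  n7:0  n8:0.
Shift Pave lane 2→5, Mill lane 1→8.
Schedule Signage@1, Pave lane 2@5, Mill lane 1@8: n1:3  n2:3  n3:3  n4:3  n5:4  n6:4  n7:4  n8:3 — peak 4.
Total crew member-nights = 27 over 8 nights ⇒ peak ≥ ⌈27/8⌉ = 4, so 4 is optimal.

4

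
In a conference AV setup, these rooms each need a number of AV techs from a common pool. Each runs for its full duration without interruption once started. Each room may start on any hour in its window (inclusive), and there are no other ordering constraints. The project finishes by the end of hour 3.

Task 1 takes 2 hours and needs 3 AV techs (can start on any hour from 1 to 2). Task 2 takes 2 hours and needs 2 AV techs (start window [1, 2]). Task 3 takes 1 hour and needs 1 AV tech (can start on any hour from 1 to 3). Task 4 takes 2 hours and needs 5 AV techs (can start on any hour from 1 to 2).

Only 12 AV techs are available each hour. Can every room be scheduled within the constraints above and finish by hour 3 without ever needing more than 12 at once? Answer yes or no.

yes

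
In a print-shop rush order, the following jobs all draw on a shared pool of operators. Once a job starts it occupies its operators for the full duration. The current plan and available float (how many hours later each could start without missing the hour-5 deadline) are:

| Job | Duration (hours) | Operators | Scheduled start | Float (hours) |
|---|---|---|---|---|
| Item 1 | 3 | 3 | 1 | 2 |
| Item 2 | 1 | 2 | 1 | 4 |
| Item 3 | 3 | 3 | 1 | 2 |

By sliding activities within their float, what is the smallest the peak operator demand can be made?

Early-start (Item 1@1, Item 2@1, Item 3@1) gives peak 8: h1:8  h2:6  h3:6  h4:0  h5:0.
Shift Item 3→2.
Schedule Item 1@1, Item 2@1, Item 3@2: h1:5  h2:6  h3:6  h4:3  h5:0 — peak 6.

6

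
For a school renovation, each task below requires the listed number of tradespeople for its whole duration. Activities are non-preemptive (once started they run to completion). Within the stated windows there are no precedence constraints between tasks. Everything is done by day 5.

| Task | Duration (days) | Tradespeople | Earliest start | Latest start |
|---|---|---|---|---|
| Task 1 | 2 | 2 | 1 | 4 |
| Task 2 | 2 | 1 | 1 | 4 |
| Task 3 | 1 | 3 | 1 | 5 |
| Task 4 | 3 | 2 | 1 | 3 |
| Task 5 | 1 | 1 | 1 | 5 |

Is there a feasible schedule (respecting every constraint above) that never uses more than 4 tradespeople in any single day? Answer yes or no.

yes

Schedule Task 1@1, Task 2@3, Task 3@4, Task 4@1, Task 5@3: d1:4  d2:4  d3:4  d4:4  d5:0 — peak 4 ≤ 4.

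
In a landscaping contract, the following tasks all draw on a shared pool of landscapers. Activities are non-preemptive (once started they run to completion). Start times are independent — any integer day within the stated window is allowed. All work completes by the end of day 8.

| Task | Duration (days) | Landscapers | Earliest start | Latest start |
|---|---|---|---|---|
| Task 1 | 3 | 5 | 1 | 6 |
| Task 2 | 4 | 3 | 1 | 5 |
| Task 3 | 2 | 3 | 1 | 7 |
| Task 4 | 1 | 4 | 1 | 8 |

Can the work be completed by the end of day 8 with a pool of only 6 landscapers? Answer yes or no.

yes

Schedule Task 1@1, Task 2@4, Task 3@4, Task 4@8: d1:5  d2:5  d3:5  d4:6  d5:6  d6:3  d7:3  d8:4 — peak 6 ≤ 6.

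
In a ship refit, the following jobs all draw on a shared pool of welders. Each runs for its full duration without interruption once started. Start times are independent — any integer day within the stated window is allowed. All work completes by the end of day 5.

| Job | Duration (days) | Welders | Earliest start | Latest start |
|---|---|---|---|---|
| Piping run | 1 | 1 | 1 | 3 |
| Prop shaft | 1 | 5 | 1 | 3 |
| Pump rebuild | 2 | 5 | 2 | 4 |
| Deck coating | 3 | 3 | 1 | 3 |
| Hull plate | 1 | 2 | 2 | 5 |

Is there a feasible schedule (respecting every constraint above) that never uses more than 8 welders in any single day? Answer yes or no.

Schedule Piping run@1, Prop shaft@1, Pump rebuild@2, Deck coating@2, Hull plate@4: d1:6  d2:8  d3:8  d4:5  d5:0 — peak 8 ≤ 8.

yes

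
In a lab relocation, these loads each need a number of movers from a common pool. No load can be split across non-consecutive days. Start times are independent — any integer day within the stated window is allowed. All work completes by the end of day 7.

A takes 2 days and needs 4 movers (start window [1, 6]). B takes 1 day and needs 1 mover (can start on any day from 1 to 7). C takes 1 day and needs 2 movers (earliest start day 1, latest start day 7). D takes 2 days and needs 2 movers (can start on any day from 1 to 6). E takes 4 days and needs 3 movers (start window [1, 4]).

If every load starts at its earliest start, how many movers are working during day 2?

9

At early start, day 2 has: A, D, E.
Demand: 4 + 2 + 3 = 9.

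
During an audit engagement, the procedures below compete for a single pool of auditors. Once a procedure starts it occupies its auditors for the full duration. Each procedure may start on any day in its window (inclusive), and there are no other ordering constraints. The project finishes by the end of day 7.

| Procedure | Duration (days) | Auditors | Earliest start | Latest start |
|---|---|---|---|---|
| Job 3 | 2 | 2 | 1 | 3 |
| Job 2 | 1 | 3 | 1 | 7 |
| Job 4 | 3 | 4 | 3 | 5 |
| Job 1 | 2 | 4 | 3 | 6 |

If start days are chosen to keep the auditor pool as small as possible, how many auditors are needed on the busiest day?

5

Early-start (Job 3@1, Job 2@1, Job 4@3, Job 1@3) gives peak 8: d1:5  d2:2  d3:8  d4:8  d5:4  d6:0  d7:0.
Shift Job 1→6.
Schedule Job 3@1, Job 2@1, Job 4@3, Job 1@6: d1:5  d2:2  d3:4  d4:4  d5:4  d6:4  d7:4 — peak 5.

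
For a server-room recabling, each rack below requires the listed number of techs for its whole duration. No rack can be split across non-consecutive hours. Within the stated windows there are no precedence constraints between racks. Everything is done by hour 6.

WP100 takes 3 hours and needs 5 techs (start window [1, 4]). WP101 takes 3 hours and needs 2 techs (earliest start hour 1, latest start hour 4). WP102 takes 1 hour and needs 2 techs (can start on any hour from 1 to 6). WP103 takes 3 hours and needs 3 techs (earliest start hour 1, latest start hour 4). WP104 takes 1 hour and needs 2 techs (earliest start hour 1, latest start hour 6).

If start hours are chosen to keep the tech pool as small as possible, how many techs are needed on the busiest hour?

7

Early-start (WP100@1, WP101@1, WP102@1, WP103@1, WP104@1) gives peak 14: h1:14  h2:10  h3:10  h4:0  h5:0  h6:0.
Shift WP102→4, WP103→4, WP104→4.
Schedule WP100@1, WP101@1, WP102@4, WP103@4, WP104@4: h1:7  h2:7  h3:7  h4:7  h5:3  h6:3 — peak 7.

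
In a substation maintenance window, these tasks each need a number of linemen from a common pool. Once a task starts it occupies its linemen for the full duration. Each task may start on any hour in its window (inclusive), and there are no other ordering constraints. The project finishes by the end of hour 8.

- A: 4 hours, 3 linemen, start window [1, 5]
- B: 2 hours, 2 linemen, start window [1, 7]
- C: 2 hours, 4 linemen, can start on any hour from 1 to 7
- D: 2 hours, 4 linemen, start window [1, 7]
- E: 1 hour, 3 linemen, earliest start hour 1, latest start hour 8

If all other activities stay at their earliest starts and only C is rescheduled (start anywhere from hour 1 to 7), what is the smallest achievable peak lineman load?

C@1: h1:16  h2:13  h3:3  h4:3  h5:0  h6:0  h7:0  h8:0 → peak 16
C@2: h1:12  h2:13  h3:7  h4:3  h5:0  h6:0  h7:0  h8:0 → peak 13
C@3: h1:12  h2:9  h3:7  h4:7  h5:0  h6:0  h7:0  h8:0 → peak 12
C@4: h1:12  h2:9  h3:3  h4:7  h5:4  h6:0  h7:0  h8:0 → peak 12
C@5: h1:12  h2:9  h3:3  h4:3  h5:4  h6:4  h7:0  h8:0 → peak 12
C@6: h1:12  h2:9  h3:3  h4:3  h5:0  h6:4  h7:4  h8:0 → peak 12
C@7: h1:12  h2:9  h3:3  h4:3  h5:0  h6:0  h7:4  h8:4 → peak 12
Best is C@3, peak 12.

12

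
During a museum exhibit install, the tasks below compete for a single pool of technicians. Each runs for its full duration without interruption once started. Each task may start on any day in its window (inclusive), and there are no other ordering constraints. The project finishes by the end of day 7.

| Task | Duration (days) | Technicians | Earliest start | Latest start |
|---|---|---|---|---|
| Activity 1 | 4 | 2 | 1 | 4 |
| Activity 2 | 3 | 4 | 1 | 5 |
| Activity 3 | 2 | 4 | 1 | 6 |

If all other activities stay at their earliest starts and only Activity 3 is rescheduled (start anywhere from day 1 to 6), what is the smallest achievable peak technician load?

6

Activity 3@1: d1:10  d2:10  d3:6  d4:2  d5:0  d6:0  d7:0 → peak 10
Activity 3@2: d1:6  d2:10  d3:10  d4:2  d5:0  d6:0  d7:0 → peak 10
Activity 3@3: d1:6  d2:6  d3:10  d4:6  d5:0  d6:0  d7:0 → peak 10
Activity 3@4: d1:6  d2:6  d3:6  d4:6  d5:4  d6:0  d7:0 → peak 6
Activity 3@5: d1:6  d2:6  d3:6  d4:2  d5:4  d6:4  d7:0 → peak 6
Activity 3@6: d1:6  d2:6  d3:6  d4:2  d5:0  d6:4  d7:4 → peak 6
Best is Activity 3@4, peak 6.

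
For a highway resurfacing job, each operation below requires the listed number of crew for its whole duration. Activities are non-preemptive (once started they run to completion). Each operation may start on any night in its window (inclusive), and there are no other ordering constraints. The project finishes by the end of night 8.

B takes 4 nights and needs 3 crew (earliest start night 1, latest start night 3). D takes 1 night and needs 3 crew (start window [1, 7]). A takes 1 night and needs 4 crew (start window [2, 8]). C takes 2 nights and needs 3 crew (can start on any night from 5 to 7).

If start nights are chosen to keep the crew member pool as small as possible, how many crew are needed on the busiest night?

Early-start (B@1, D@1, A@2, C@5) gives peak 7: n1:6  n2:7  n3:3  n4:3  n5:3  n6:3  n7:0  n8:0.
Shift D→5, A→6, C→7.
Schedule B@1, D@5, A@6, C@7: n1:3  n2:3  n3:3  n4:3  n5:3  n6:4  n7:3  n8:3 — peak 4.
Total crew member-nights = 25 over 8 nights ⇒ peak ≥ ⌈25/8⌉ = 4, so 4 is optimal.

4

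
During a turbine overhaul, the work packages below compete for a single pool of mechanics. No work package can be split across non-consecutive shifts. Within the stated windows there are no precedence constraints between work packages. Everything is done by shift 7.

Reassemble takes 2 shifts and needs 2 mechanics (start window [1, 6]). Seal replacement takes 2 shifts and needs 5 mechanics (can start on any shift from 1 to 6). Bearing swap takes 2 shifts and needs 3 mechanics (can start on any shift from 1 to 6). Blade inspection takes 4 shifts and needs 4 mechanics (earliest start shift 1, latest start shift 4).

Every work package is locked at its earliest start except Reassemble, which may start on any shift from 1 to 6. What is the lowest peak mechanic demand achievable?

12

Reassemble@1: s1:14  s2:14  s3:4  s4:4  s5:0  s6:0  s7:0 → peak 14
Reassemble@2: s1:12  s2:14  s3:6  s4:4  s5:0  s6:0  s7:0 → peak 14
Reassemble@3: s1:12  s2:12  s3:6  s4:6  s5:0  s6:0  s7:0 → peak 12
Reassemble@4: s1:12  s2:12  s3:4  s4:6  s5:2  s6:0  s7:0 → peak 12
Reassemble@5: s1:12  s2:12  s3:4  s4:4  s5:2  s6:2  s7:0 → peak 12
Reassemble@6: s1:12  s2:12  s3:4  s4:4  s5:0  s6:2  s7:2 → peak 12
Best is Reassemble@3, peak 12.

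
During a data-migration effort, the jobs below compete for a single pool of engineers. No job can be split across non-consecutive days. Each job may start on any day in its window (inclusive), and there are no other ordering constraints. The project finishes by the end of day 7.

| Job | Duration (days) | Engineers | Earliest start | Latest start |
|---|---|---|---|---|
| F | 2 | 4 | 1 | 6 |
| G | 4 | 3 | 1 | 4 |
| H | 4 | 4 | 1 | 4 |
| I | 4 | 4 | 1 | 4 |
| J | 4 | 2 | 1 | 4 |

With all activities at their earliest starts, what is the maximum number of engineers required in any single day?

Early-start schedule: F@1, G@1, H@1, I@1, J@1.
Load per day: day 1: 17, day 2: 17, day 3: 13, day 4: 13, day 5: 0, day 6: 0, day 7: 0.
Peak is 17.

17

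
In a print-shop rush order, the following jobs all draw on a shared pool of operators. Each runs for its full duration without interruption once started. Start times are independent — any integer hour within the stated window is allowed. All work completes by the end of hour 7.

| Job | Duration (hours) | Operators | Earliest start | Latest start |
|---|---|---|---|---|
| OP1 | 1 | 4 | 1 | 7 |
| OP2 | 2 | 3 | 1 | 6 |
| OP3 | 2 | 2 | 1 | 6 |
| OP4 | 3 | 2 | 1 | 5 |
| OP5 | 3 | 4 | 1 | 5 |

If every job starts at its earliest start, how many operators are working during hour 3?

At early start, hour 3 has: OP4, OP5.
Demand: 2 + 4 = 6.

6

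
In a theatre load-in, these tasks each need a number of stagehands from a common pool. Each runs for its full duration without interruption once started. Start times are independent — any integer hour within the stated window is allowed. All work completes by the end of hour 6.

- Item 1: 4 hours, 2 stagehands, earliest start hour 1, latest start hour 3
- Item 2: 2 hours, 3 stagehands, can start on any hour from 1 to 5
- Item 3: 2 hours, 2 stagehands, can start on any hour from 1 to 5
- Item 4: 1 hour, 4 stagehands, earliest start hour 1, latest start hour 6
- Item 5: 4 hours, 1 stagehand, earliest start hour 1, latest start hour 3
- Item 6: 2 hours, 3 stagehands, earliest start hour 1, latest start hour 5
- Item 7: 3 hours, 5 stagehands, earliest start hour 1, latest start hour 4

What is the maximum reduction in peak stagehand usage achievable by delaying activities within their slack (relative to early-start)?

12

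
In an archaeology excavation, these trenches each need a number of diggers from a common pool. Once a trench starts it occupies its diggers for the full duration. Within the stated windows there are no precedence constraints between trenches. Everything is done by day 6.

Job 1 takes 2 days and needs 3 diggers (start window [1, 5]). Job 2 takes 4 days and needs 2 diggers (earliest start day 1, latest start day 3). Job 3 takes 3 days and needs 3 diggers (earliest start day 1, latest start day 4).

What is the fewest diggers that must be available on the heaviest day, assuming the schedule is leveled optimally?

Early-start (Job 1@1, Job 2@1, Job 3@1) gives peak 8: d1:8  d2:8  d3:5  d4:2  d5:0  d6:0.
Shift Job 3→3.
Schedule Job 1@1, Job 2@1, Job 3@3: d1:5  d2:5  d3:5  d4:5  d5:3  d6:0 — peak 5.

5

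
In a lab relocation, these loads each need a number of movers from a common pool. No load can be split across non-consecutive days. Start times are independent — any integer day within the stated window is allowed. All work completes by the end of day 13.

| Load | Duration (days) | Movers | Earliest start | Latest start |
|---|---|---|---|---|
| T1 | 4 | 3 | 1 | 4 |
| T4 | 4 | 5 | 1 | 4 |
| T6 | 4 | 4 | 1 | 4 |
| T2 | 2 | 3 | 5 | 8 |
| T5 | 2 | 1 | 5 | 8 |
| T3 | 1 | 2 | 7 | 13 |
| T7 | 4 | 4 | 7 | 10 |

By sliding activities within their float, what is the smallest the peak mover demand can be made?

Schedule T1@1, T4@1, T6@1, T2@5, T5@5, T3@7, T7@7: d1:12  d2:12  d3:12  d4:12  d5:4  d6:4  d7:6  d8:4  d9:4  d10:4  d11:0  d12:0  d13:0 — peak 12.

12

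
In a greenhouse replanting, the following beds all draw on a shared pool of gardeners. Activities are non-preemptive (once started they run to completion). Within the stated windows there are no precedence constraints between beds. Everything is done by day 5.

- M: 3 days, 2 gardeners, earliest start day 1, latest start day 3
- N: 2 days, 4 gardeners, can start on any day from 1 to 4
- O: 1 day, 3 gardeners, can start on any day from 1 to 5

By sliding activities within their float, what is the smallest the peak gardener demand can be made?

5

Early-start (M@1, N@1, O@1) gives peak 9: d1:9  d2:6  d3:2  d4:0  d5:0.
Shift N→4.
Schedule M@1, N@4, O@1: d1:5  d2:2  d3:2  d4:4  d5:4 — peak 5.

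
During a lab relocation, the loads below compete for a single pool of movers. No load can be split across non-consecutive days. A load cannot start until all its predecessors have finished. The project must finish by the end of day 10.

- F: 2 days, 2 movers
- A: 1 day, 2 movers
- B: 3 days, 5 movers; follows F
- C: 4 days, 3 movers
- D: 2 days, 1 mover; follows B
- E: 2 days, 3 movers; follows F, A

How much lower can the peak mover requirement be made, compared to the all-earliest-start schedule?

6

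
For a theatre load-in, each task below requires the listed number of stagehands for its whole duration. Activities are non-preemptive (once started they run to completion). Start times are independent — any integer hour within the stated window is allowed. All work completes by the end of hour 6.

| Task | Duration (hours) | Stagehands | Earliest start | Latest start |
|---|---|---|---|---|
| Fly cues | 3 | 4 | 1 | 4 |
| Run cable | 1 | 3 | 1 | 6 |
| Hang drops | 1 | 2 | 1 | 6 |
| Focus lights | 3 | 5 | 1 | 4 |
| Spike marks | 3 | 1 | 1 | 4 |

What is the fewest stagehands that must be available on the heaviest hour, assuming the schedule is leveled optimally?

7

Early-start (Fly cues@1, Run cable@1, Hang drops@1, Focus lights@1, Spike marks@1) gives peak 15: h1:15  h2:10  h3:10  h4:0  h5:0  h6:0.
Shift Hang drops→2, Focus lights→4, Spike marks→2.
Schedule Fly cues@1, Run cable@1, Hang drops@2, Focus lights@4, Spike marks@2: h1:7  h2:7  h3:5  h4:6  h5:5  h6:5 — peak 7.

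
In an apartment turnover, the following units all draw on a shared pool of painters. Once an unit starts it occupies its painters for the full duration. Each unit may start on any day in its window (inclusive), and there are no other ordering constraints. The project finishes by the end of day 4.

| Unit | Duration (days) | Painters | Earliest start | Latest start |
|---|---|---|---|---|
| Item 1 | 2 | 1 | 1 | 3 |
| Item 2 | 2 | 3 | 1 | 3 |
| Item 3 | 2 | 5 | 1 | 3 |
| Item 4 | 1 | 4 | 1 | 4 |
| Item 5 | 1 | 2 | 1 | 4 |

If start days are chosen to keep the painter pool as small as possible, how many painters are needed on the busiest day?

7

Early-start (Item 1@1, Item 2@1, Item 3@1, Item 4@1, Item 5@1) gives peak 15: d1:15  d2:9  d3:0  d4:0.
Shift Item 2→3, Item 4→3, Item 5→4.
Schedule Item 1@1, Item 2@3, Item 3@1, Item 4@3, Item 5@4: d1:6  d2:6  d3:7  d4:5 — peak 7.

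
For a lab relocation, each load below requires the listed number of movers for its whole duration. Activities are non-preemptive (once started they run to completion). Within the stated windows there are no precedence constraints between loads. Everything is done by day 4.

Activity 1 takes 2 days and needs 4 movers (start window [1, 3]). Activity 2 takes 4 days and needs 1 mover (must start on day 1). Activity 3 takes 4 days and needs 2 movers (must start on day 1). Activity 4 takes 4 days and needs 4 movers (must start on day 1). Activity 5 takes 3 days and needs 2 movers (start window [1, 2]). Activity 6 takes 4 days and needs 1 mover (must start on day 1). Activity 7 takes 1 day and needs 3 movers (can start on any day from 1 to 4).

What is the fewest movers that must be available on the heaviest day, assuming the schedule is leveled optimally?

Early-start (Activity 1@1, Activity 2@1, Activity 3@1, Activity 4@1, Activity 5@1, Activity 6@1, Activity 7@1) gives peak 17: d1:17  d2:14  d3:10  d4:8.
Shift Activity 7→3.
Schedule Activity 1@1, Activity 2@1, Activity 3@1, Activity 4@1, Activity 5@1, Activity 6@1, Activity 7@3: d1:14  d2:14  d3:13  d4:8 — peak 14.
No arrangement of the 24 feasible schedules does better.

14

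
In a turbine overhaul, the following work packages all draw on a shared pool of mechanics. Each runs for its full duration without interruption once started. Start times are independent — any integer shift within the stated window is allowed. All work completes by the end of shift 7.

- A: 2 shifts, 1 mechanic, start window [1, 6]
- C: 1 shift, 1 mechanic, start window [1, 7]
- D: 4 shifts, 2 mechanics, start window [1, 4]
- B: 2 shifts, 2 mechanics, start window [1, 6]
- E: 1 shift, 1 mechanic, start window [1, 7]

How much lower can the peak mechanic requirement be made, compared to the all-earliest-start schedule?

Early-start peak: s1:7  s2:5  s3:2  s4:2  s5:0  s6:0  s7:0 ⇒ 7.
Leveled (A@1, C@1, D@2, B@6, E@1): s1:3  s2:3  s3:2  s4:2  s5:2  s6:2  s7:2 ⇒ 3.
Reduction 7 − 3 = 4.

4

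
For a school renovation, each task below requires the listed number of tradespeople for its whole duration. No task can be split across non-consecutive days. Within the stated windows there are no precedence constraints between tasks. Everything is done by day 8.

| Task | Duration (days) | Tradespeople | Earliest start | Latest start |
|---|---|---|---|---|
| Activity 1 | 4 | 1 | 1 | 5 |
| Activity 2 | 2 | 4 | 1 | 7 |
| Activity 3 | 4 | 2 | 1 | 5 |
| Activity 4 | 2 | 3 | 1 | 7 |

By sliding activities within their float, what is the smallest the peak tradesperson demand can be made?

Early-start (Activity 1@1, Activity 2@1, Activity 3@1, Activity 4@1) gives peak 10: d1:10  d2:10  d3:3  d4:3  d5:0  d6:0  d7:0  d8:0.
Shift Activity 2→5, Activity 4→7.
Schedule Activity 1@1, Activity 2@5, Activity 3@1, Activity 4@7: d1:3  d2:3  d3:3  d4:3  d5:4  d6:4  d7:3  d8:3 — peak 4.
Total tradesperson-days = 26 over 8 days ⇒ peak ≥ ⌈26/8⌉ = 4, so 4 is optimal.

4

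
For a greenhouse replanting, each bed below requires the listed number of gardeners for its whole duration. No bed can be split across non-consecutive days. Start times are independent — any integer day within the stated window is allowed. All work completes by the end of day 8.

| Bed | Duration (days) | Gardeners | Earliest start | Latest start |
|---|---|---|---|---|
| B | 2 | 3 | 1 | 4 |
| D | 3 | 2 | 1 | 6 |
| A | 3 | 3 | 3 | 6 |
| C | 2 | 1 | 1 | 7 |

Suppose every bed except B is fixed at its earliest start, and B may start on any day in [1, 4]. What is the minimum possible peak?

6

B@1: d1:6  d2:6  d3:5  d4:3  d5:3  d6:0  d7:0  d8:0 → peak 6
B@2: d1:3  d2:6  d3:8  d4:3  d5:3  d6:0  d7:0  d8:0 → peak 8
B@3: d1:3  d2:3  d3:8  d4:6  d5:3  d6:0  d7:0  d8:0 → peak 8
B@4: d1:3  d2:3  d3:5  d4:6  d5:6  d6:0  d7:0  d8:0 → peak 6
Best is B@1, peak 6.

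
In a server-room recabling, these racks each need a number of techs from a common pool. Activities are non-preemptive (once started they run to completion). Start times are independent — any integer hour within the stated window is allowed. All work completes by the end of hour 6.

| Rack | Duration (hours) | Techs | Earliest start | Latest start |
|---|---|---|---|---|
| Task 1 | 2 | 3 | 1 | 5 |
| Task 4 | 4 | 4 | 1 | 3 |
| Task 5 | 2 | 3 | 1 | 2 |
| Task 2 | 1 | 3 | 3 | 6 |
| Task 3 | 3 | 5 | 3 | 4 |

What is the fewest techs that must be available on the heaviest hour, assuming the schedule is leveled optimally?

Early-start (Task 1@1, Task 4@1, Task 5@1, Task 2@3, Task 3@3) gives peak 12: h1:10  h2:10  h3:12  h4:9  h5:5  h6:0.
Shift Task 4→3, Task 3→4.
Schedule Task 1@1, Task 4@3, Task 5@1, Task 2@3, Task 3@4: h1:6  h2:6  h3:7  h4:9  h5:9  h6:9 — peak 9.

9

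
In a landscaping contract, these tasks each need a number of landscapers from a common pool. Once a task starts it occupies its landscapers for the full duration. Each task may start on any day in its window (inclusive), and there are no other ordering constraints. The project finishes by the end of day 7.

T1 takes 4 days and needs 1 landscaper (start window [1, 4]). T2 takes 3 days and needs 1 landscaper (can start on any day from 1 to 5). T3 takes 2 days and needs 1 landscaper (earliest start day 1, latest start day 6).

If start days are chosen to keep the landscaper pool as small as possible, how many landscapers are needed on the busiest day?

2

Early-start (T1@1, T2@1, T3@1) gives peak 3: d1:3  d2:3  d3:2  d4:1  d5:0  d6:0  d7:0.
Shift T3→4.
Schedule T1@1, T2@1, T3@4: d1:2  d2:2  d3:2  d4:2  d5:1  d6:0  d7:0 — peak 2.
Total landscaper-days = 9 over 7 days ⇒ peak ≥ ⌈9/7⌉ = 2, so 2 is optimal.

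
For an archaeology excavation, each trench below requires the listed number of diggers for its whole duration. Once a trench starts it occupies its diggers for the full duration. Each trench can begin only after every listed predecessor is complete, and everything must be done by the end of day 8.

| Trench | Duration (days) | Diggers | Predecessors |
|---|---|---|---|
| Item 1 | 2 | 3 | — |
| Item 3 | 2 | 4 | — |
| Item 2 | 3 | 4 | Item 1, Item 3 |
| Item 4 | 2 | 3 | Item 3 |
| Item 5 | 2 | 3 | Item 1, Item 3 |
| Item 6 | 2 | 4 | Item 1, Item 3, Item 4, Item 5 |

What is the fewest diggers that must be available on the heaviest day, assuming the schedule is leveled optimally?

Early-start (Item 1@1, Item 3@1, Item 2@3, Item 4@3, Item 5@3, Item 6@5) gives peak 10: d1:7  d2:7  d3:10  d4:10  d5:8  d6:4  d7:0  d8:0.
Shift Item 5→5, Item 6→7.
Schedule Item 1@1, Item 3@1, Item 2@3, Item 4@3, Item 5@5, Item 6@7: d1:7  d2:7  d3:7  d4:7  d5:7  d6:3  d7:4  d8:4 — peak 7.

7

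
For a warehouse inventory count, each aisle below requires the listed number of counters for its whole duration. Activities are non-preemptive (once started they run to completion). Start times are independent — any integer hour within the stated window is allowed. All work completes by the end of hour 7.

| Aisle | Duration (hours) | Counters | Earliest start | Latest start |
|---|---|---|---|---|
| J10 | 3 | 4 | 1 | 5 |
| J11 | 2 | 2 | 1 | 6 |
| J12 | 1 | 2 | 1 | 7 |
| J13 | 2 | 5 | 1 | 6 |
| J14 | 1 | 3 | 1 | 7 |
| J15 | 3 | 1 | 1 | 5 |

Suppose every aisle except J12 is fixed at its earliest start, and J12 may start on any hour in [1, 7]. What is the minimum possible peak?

J12@1: h1:17  h2:12  h3:5  h4:0  h5:0  h6:0  h7:0 → peak 17
J12@2: h1:15  h2:14  h3:5  h4:0  h5:0  h6:0  h7:0 → peak 15
J12@3: h1:15  h2:12  h3:7  h4:0  h5:0  h6:0  h7:0 → peak 15
J12@4: h1:15  h2:12  h3:5  h4:2  h5:0  h6:0  h7:0 → peak 15
J12@5: h1:15  h2:12  h3:5  h4:0  h5:2  h6:0  h7:0 → peak 15
J12@6: h1:15  h2:12  h3:5  h4:0  h5:0  h6:2  h7:0 → peak 15
J12@7: h1:15  h2:12  h3:5  h4:0  h5:0  h6:0  h7:2 → peak 15
Best is J12@2, peak 15.

15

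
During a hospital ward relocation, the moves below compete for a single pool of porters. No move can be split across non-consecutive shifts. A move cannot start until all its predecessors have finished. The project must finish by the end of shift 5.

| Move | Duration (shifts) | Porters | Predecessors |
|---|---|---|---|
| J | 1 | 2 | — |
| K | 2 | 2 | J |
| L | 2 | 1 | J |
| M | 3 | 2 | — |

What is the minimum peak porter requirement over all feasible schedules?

4

Early-start (J@1, K@2, L@2, M@1) gives peak 5: s1:4  s2:5  s3:5  s4:0  s5:0.
Shift L→4.
Schedule J@1, K@2, L@4, M@1: s1:4  s2:4  s3:4  s4:1  s5:1 — peak 4.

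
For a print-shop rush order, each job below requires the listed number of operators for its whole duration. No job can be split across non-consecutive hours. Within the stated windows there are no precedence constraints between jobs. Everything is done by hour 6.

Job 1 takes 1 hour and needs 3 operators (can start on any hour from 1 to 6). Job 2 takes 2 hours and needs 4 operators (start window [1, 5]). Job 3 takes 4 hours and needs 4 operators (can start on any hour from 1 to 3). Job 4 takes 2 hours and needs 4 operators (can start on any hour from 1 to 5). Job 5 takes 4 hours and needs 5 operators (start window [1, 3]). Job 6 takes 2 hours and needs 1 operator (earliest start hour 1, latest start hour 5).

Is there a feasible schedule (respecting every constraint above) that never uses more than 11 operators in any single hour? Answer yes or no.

yes

Schedule Job 1@1, Job 2@1, Job 3@1, Job 4@5, Job 5@3, Job 6@2: h1:11  h2:9  h3:10  h4:9  h5:9  h6:9 — peak 11 ≤ 11.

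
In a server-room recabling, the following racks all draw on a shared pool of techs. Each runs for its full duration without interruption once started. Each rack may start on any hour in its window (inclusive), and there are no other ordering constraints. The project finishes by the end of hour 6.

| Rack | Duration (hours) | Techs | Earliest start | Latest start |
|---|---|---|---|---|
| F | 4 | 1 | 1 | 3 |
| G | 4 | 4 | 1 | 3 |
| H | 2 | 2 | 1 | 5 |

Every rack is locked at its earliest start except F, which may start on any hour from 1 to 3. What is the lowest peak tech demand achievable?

6

F@1: h1:7  h2:7  h3:5  h4:5  h5:0  h6:0 → peak 7
F@2: h1:6  h2:7  h3:5  h4:5  h5:1  h6:0 → peak 7
F@3: h1:6  h2:6  h3:5  h4:5  h5:1  h6:1 → peak 6
Best is F@3, peak 6.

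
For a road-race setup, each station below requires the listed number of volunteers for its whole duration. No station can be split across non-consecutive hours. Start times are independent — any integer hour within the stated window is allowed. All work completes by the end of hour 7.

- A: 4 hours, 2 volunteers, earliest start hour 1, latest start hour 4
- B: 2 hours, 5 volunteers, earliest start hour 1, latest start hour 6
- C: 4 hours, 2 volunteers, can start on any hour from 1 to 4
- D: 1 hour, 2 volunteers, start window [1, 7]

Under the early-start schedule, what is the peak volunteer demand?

11

Early-start schedule: A@1, B@1, C@1, D@1.
Load per hour: hour 1: 11, hour 2: 9, hour 3: 4, hour 4: 4, hour 5: 0, hour 6: 0, hour 7: 0.
Peak is 11.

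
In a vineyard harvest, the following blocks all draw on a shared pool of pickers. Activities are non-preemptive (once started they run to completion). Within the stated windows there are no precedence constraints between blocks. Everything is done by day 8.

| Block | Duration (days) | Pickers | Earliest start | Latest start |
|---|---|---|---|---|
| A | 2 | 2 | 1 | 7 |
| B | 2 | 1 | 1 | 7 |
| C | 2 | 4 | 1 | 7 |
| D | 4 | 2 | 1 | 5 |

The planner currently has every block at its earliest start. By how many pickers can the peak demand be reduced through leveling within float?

5

Early-start peak: d1:9  d2:9  d3:2  d4:2  d5:0  d6:0  d7:0  d8:0 ⇒ 9.
Leveled (A@1, B@1, C@3, D@5): d1:3  d2:3  d3:4  d4:4  d5:2  d6:2  d7:2  d8:2 ⇒ 4.
Reduction 9 − 4 = 5.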